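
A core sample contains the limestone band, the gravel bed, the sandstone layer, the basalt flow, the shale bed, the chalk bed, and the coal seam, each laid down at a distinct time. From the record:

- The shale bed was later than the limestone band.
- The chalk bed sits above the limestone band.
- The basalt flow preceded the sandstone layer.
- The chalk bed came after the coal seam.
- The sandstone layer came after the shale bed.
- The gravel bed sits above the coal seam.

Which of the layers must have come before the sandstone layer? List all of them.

the basalt flow, the limestone band, the shale bed

Directly stated before the sandstone layer: the basalt flow and the shale bed.
The limestone band reaches the sandstone layer via the limestone band → the shale bed → the sandstone layer.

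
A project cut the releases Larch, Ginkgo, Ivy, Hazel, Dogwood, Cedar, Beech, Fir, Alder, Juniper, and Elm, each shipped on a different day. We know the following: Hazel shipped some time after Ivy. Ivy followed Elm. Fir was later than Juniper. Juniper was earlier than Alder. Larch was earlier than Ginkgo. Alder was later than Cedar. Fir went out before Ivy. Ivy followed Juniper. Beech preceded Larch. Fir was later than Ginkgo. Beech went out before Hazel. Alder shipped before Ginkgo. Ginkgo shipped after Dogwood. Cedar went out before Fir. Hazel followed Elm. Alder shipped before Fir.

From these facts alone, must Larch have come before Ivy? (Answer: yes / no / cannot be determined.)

Chain the constraints: Larch → Ginkgo → Fir → Ivy. Each link is directly stated, so Larch comes before Ivy.

yes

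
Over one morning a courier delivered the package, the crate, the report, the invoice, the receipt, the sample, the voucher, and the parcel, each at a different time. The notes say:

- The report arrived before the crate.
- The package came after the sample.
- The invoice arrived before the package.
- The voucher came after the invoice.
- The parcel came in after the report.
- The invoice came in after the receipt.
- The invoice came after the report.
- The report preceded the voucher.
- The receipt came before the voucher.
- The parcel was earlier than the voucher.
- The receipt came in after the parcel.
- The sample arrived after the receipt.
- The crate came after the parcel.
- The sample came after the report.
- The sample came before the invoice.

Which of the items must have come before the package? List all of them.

the invoice, the parcel, the receipt, the report, the sample

Directly stated before the package: the invoice and the sample.
The parcel reaches the package via the parcel → the receipt → the invoice → the package.
The receipt reaches the package via the receipt → the invoice → the package.
The report reaches the package via the report → the invoice → the package.
No chain forces the crate (or any of the others) ahead of the package.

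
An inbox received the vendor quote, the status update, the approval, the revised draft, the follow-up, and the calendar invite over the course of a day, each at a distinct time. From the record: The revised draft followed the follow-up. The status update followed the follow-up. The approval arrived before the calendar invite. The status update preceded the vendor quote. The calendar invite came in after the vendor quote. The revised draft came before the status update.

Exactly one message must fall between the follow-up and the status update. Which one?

Tracing the constraints gives the follow-up → the revised draft → the status update, so the revised draft sits after the follow-up and before the status update.
No other message is forced both after the follow-up and before the status update.

the revised draft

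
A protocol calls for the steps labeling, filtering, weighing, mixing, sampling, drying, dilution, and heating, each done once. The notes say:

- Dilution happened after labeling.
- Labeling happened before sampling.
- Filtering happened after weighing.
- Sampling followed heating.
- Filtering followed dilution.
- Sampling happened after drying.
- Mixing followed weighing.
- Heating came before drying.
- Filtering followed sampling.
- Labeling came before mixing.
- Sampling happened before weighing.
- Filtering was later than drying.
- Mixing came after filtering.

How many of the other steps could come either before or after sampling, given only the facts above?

Forced before sampling: drying, heating, and labeling; forced after sampling: filtering, mixing, and weighing.
That leaves dilution with no forced order relative to sampling — 1.

1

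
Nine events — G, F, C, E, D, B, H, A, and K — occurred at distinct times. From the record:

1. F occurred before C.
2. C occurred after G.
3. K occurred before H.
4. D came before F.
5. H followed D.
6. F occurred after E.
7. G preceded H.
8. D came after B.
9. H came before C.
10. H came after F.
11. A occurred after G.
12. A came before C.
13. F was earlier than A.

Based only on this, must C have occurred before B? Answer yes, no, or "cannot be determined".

Tracing the constraints gives B → D → F → C, so B must come before C.
That means C cannot be before B.

no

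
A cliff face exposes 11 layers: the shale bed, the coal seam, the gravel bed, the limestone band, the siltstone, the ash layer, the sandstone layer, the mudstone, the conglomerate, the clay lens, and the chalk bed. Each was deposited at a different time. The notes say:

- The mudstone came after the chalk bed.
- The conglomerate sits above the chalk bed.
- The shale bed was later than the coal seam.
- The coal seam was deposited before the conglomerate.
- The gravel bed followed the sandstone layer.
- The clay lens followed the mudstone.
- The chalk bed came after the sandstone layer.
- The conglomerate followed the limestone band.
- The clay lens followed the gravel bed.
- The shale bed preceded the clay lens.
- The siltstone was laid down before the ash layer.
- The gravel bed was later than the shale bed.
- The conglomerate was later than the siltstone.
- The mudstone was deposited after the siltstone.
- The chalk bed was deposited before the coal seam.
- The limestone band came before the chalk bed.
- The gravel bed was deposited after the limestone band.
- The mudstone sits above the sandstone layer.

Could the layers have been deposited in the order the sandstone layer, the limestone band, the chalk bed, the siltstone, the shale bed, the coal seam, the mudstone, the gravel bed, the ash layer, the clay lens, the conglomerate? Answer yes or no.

The constraints require the coal seam before the shale bed, but in the proposed sequence the shale bed appears ahead of the coal seam. That one violation is enough.

no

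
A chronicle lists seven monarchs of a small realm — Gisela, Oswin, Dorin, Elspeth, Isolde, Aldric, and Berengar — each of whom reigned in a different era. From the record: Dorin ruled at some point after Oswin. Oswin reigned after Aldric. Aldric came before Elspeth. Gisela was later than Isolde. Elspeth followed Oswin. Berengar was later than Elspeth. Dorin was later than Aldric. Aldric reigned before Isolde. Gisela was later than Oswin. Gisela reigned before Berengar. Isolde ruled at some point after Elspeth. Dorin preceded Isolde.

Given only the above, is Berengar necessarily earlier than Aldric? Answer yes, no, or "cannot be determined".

no

Tracing the constraints gives Aldric → Elspeth → Berengar, so Aldric must come before Berengar.
That means Berengar cannot be before Aldric.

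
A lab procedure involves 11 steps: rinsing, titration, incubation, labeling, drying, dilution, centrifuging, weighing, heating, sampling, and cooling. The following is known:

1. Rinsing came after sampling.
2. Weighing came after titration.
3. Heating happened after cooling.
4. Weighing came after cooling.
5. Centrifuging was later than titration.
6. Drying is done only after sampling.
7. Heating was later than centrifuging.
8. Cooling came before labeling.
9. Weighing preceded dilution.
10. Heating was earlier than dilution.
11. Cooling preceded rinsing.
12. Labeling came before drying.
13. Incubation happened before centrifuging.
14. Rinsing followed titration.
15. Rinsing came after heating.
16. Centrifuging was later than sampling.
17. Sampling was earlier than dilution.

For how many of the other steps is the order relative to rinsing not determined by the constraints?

4

Forced before rinsing: centrifuging, cooling, heating, incubation, sampling, and titration.
That leaves dilution, drying, labeling, and weighing with no forced order relative to rinsing — 4.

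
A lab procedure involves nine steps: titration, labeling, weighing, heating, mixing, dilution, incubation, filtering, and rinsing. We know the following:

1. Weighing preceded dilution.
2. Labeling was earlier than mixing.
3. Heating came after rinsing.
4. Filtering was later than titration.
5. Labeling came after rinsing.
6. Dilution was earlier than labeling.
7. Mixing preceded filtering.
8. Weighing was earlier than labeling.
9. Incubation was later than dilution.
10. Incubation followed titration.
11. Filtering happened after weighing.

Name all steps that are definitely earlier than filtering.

Directly stated before filtering: mixing, titration, and weighing.
Dilution reaches filtering via dilution → labeling → mixing → filtering.
Labeling reaches filtering via labeling → mixing → filtering.
Rinsing reaches filtering via rinsing → labeling → mixing → filtering.
No chain forces heating (or any of the others) ahead of filtering.

dilution, labeling, mixing, rinsing, titration, weighing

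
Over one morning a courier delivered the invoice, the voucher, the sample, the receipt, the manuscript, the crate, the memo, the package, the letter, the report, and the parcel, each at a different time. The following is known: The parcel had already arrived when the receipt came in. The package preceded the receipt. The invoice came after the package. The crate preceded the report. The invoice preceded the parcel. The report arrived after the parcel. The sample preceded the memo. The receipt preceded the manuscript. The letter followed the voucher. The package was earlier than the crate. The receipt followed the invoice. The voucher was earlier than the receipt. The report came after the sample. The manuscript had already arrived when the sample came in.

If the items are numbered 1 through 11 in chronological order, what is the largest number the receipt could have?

The receipt must come before the manuscript, the memo, the report, and the sample — 4 items forced after it.
Everything else can be placed before the receipt in some valid order, so the receipt can sit as late as position 11 − 4 = 7.

7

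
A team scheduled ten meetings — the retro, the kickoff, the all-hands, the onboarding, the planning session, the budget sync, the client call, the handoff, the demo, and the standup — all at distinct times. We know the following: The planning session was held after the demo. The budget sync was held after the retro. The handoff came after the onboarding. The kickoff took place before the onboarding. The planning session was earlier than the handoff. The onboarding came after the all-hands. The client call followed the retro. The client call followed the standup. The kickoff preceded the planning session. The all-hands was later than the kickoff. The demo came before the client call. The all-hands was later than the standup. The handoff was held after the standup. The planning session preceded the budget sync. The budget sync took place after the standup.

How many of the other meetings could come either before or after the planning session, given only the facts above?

5

Forced before the planning session: the demo and the kickoff; forced after the planning session: the budget sync and the handoff.
That leaves the all-hands, the client call, the onboarding, the retro, and the standup with no forced order relative to the planning session — 5.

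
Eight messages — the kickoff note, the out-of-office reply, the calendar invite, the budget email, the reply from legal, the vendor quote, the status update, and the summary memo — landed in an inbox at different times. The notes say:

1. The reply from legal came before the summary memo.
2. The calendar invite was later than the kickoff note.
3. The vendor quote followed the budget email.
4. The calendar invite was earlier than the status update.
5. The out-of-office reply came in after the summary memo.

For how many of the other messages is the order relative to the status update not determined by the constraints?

Forced before the status update: the calendar invite and the kickoff note.
That leaves the budget email, the out-of-office reply, the reply from legal, the summary memo, and the vendor quote with no forced order relative to the status update — 5.

5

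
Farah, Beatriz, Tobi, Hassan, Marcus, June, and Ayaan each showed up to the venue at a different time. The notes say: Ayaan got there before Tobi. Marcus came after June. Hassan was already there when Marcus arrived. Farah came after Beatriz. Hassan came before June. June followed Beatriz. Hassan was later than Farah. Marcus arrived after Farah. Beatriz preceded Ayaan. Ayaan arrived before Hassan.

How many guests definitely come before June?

4

Directly stated before June: Beatriz and Hassan.
Ayaan reaches June via Ayaan → Hassan → June.
Farah reaches June via Farah → Hassan → June.
No chain forces Tobi (or any of the others) ahead of June.
That's Ayaan, Beatriz, Farah, and Hassan — 4 in all.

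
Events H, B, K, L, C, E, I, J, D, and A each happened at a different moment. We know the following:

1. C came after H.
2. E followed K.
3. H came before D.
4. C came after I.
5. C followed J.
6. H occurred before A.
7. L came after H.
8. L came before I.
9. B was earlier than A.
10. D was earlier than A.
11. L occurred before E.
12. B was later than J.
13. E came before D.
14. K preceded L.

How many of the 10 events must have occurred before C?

5

Directly stated before C: H, I, and J.
K reaches C via K → L → I → C.
L reaches C via L → I → C.
No chain forces D (or any of the others) ahead of C.
That's H, I, J, K, and L — 5 in all.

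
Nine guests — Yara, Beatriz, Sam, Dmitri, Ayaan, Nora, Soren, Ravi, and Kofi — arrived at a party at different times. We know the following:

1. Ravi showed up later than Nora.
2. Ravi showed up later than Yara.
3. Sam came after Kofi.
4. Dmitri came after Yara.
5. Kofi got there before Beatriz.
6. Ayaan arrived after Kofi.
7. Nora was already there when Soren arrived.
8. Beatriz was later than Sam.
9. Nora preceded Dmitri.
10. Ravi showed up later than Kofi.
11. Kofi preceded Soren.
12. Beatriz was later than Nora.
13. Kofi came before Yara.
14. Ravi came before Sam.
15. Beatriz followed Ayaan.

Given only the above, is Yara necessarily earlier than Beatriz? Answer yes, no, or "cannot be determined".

Chain the constraints: Yara → Ravi → Sam → Beatriz. Each link is directly stated, so Yara comes before Beatriz.

yes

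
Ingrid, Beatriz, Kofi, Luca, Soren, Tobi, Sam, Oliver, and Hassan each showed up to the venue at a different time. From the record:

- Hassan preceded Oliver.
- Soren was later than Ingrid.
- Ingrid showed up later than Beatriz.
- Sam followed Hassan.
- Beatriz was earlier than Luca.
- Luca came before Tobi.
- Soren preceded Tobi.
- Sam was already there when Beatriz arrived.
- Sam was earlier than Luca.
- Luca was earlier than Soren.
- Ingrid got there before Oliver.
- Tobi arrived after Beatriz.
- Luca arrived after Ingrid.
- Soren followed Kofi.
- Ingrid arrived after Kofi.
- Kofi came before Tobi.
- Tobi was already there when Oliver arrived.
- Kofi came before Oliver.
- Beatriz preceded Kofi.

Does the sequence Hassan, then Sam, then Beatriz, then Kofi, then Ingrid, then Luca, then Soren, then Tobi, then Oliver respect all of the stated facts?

Check each stated constraint against the proposed order — e.g. Kofi is ahead of Oliver; Hassan is ahead of Oliver. Every pair is in the required order; nothing is violated.

yes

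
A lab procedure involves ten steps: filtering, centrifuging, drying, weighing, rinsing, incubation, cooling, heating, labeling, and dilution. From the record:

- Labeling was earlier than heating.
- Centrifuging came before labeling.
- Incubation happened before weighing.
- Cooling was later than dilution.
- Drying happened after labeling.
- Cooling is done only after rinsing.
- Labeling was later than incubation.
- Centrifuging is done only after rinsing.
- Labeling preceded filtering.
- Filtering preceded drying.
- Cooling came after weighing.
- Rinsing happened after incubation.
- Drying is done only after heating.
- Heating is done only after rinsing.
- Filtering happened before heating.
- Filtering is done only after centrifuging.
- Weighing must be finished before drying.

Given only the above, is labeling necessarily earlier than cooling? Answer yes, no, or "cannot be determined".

cannot be determined

No chain of stated constraints runs from labeling to cooling, and none runs from cooling to labeling either.
So the relative order of labeling and cooling is not fixed by the given facts.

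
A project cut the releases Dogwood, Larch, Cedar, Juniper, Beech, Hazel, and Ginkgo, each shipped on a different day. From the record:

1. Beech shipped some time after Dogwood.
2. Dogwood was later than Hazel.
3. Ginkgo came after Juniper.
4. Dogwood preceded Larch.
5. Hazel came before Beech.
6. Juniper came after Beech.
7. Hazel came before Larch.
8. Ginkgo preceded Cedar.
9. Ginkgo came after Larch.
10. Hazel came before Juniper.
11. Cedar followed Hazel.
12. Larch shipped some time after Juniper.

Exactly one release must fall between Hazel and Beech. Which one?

Dogwood

Tracing the constraints gives Hazel → Dogwood → Beech, so Dogwood sits after Hazel and before Beech.
No other release is forced both after Hazel and before Beech.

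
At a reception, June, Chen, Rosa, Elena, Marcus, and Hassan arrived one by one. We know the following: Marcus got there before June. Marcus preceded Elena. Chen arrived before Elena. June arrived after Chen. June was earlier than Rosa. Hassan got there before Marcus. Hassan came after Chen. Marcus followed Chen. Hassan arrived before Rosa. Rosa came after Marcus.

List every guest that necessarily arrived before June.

Chen, Hassan, Marcus

Directly stated before June: Chen and Marcus.
Hassan reaches June via Hassan → Marcus → June.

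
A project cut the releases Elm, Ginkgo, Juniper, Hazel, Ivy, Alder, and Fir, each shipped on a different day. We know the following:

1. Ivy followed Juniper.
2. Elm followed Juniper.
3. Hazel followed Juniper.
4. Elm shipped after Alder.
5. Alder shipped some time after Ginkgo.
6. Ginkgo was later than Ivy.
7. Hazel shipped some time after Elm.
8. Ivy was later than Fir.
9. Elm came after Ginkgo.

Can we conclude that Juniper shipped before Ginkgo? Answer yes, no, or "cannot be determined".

yes

Chain the constraints: Juniper → Ivy → Ginkgo. Each link is directly stated, so Juniper comes before Ginkgo.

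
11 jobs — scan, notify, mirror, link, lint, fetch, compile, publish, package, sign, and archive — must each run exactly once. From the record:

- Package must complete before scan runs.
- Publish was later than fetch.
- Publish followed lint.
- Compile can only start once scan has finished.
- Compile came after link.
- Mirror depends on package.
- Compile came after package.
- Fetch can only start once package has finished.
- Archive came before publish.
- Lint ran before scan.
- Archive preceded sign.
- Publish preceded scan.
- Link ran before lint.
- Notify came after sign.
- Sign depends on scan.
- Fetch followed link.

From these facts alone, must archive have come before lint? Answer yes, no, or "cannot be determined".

No chain of stated constraints runs from archive to lint, and none runs from lint to archive either.
So the relative order of archive and lint is not fixed by the given facts.

cannot be determined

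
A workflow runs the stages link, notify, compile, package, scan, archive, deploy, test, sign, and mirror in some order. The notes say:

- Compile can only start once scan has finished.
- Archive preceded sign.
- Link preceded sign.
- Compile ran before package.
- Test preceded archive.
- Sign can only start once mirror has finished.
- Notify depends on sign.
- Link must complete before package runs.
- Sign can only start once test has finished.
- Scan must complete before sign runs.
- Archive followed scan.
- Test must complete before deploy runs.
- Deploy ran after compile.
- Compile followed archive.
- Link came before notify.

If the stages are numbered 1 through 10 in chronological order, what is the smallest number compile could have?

Archive, scan, and test must all come before compile — 3 forced predecessors.
Nothing else is forced ahead of compile, so its earliest slot is position 3 + 1 = 4.

4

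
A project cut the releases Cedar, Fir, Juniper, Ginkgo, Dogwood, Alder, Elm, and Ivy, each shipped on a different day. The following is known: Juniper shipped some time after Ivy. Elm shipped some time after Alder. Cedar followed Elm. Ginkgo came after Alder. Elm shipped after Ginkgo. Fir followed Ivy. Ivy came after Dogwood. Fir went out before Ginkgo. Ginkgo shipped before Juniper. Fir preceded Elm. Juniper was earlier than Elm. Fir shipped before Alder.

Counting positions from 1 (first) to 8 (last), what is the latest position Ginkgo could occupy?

Ginkgo must come before Cedar, Elm, and Juniper — 3 releases forced after it.
Everything else can be placed before Ginkgo in some valid order, so Ginkgo can sit as late as position 8 − 3 = 5.

5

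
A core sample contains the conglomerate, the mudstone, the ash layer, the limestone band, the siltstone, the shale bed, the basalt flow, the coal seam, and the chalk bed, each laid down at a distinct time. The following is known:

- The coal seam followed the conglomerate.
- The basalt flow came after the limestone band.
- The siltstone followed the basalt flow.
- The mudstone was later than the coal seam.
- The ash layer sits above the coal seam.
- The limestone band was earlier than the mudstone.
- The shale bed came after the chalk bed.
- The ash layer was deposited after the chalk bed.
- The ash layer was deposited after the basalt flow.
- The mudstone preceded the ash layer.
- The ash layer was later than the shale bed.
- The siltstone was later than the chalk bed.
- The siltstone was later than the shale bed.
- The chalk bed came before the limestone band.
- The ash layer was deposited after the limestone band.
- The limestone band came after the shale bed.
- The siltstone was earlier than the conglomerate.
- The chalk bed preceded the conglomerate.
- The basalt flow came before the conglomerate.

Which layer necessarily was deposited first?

The chalk bed has a chain of constraints placing it before every other layer, so the chalk bed must be first.

the chalk bed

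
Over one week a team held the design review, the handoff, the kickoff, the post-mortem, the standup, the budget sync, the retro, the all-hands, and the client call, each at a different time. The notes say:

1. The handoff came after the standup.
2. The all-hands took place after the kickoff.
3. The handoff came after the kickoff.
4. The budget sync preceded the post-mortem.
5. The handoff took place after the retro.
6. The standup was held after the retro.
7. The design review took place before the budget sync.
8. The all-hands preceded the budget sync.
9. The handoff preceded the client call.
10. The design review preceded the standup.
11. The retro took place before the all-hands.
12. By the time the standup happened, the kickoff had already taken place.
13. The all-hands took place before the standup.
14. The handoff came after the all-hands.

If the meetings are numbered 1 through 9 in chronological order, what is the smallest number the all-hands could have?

3

The kickoff and the retro must both come before the all-hands — 2 forced predecessors.
Nothing else is forced ahead of the all-hands, so its earliest slot is position 2 + 1 = 3.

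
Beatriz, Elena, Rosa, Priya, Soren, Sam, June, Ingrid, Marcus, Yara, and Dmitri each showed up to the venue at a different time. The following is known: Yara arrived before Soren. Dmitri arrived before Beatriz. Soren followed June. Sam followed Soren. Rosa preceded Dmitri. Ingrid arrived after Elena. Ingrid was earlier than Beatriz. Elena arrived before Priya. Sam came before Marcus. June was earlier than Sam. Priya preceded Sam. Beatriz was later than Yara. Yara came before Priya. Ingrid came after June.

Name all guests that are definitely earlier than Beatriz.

Directly stated before Beatriz: Dmitri, Ingrid, and Yara.
Elena reaches Beatriz via Elena → Ingrid → Beatriz.
June reaches Beatriz via June → Ingrid → Beatriz.
Rosa reaches Beatriz via Rosa → Dmitri → Beatriz.
No chain forces Priya (or any of the others) ahead of Beatriz.

Dmitri, Elena, Ingrid, June, Rosa, Yara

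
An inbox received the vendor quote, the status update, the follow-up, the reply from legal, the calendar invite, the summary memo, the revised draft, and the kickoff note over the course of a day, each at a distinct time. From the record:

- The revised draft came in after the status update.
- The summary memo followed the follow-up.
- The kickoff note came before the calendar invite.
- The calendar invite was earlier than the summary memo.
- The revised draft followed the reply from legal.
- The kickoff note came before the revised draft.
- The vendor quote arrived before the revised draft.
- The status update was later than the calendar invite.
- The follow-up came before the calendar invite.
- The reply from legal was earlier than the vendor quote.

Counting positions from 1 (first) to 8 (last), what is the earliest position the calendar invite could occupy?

3

The follow-up and the kickoff note must both come before the calendar invite — 2 forced predecessors.
Nothing else is forced ahead of the calendar invite, so its earliest slot is position 2 + 1 = 3.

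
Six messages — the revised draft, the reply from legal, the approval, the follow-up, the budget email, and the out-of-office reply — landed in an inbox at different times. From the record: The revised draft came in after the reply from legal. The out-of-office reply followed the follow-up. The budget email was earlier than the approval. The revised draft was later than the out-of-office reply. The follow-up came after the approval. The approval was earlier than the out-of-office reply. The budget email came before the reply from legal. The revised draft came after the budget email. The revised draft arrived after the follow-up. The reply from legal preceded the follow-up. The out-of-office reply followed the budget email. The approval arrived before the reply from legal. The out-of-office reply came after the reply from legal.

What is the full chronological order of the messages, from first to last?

The constraints fix every adjacent pair, so only one ordering works:
the budget email → the approval → the reply from legal → the follow-up → the out-of-office reply → the revised draft.

the budget email, the approval, the reply from legal, the follow-up, the out-of-office reply, the revised draft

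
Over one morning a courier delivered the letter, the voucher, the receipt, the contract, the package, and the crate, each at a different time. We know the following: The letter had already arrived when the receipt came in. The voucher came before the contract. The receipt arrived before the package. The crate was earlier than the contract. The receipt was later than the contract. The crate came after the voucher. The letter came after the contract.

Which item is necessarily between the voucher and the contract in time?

Tracing the constraints gives the voucher → the crate → the contract, so the crate sits after the voucher and before the contract.
No other item is forced both after the voucher and before the contract.

the crate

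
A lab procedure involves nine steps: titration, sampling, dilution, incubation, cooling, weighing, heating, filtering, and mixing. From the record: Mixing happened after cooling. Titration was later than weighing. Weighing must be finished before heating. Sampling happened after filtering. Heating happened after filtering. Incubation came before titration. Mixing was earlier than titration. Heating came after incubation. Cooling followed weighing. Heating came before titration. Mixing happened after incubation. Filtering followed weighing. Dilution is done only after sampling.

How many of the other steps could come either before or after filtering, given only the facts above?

3

Forced before filtering: weighing; forced after filtering: dilution, heating, sampling, and titration.
That leaves cooling, incubation, and mixing with no forced order relative to filtering — 3.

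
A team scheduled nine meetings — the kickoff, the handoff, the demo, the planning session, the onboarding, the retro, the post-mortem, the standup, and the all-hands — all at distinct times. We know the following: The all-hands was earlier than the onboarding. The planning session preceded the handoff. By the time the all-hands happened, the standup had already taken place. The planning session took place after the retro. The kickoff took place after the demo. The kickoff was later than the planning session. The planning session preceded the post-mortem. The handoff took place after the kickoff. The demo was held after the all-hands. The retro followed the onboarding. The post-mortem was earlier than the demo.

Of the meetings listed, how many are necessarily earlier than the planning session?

4

Directly stated before the planning session: the retro.
The all-hands reaches the planning session via the all-hands → the onboarding → the retro → the planning session.
The onboarding reaches the planning session via the onboarding → the retro → the planning session.
The standup reaches the planning session via the standup → the all-hands → the onboarding → the retro → the planning session.
That's the all-hands, the onboarding, the retro, and the standup — 4 in all.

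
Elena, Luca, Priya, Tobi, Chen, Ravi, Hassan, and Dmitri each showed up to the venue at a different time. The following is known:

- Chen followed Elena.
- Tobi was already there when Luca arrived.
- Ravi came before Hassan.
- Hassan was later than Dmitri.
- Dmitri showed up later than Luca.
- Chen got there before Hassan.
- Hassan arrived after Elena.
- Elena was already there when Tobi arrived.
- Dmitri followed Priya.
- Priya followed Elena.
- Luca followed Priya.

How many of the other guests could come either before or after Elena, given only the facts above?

Forced after Elena: Chen, Dmitri, Hassan, Luca, Priya, and Tobi.
That leaves Ravi with no forced order relative to Elena — 1.

1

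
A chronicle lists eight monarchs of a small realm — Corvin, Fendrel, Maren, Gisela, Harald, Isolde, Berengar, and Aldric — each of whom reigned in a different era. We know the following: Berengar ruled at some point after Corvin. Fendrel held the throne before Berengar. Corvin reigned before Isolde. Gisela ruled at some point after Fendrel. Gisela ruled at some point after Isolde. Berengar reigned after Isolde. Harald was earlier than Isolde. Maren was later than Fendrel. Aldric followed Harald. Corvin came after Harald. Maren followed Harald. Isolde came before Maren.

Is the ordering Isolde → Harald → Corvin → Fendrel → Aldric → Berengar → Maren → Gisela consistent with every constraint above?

no

The constraints require Harald before Isolde, but in the proposed sequence Isolde appears ahead of Harald. That one violation is enough.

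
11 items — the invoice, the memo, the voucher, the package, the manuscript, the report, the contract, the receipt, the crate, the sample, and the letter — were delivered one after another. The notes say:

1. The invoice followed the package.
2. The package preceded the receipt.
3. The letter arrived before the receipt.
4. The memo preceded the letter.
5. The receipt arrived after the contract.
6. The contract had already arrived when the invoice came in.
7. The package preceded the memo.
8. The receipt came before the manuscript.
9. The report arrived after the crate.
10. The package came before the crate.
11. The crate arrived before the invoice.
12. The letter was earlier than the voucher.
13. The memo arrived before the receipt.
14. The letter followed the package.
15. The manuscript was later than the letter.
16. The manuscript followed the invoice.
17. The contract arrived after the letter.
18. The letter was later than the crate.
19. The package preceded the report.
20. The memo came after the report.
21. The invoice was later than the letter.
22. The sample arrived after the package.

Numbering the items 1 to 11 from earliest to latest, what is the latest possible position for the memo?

5

The memo must come before the contract, the invoice, the letter, the manuscript, the receipt, and the voucher — 6 items forced after it.
Everything else can be placed before the memo in some valid order, so the memo can sit as late as position 11 − 6 = 5.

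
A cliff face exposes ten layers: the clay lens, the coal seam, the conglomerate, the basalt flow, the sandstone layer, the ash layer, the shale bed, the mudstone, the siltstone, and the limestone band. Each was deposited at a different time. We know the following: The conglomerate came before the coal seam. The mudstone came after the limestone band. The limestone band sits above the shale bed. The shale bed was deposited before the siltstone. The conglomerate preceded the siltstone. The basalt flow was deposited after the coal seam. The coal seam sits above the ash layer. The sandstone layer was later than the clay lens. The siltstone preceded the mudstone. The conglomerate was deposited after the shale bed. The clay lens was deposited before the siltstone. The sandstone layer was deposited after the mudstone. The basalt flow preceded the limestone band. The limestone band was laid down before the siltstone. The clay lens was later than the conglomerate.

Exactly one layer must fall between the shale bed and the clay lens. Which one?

the conglomerate

Tracing the constraints gives the shale bed → the conglomerate → the clay lens, so the conglomerate sits after the shale bed and before the clay lens.
No other layer is forced both after the shale bed and before the clay lens.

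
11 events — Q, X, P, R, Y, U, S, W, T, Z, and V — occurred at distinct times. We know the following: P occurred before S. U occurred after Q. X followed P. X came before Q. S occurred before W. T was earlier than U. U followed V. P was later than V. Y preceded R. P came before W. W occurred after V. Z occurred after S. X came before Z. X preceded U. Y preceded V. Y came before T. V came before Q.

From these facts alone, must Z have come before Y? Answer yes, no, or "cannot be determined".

no

Tracing the constraints gives Y → V → P → S → Z, so Y must come before Z.
That means Z cannot be before Y.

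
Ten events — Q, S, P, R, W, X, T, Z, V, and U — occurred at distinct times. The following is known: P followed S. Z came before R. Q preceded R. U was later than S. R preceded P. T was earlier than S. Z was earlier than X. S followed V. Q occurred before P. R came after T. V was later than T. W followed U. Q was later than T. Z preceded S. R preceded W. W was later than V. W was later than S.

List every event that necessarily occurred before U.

Directly stated before U: S.
T reaches U via T → S → U.
V reaches U via V → S → U.
Z reaches U via Z → S → U.
No chain forces Q (or any of the others) ahead of U.

S, T, V, Z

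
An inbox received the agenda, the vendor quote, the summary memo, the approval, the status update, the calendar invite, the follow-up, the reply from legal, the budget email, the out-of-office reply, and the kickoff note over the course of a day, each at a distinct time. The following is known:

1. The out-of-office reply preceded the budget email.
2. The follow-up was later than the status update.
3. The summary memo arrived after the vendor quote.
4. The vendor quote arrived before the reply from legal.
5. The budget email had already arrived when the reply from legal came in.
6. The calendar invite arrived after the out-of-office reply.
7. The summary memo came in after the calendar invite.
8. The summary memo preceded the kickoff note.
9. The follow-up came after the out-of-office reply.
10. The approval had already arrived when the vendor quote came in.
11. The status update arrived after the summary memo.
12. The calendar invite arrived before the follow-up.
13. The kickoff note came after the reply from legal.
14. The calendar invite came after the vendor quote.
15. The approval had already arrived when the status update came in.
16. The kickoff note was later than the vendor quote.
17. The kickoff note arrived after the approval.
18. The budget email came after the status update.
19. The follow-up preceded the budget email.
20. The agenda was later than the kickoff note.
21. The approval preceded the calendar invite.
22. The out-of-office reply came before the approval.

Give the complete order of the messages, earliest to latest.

the out-of-office reply, the approval, the vendor quote, the calendar invite, the summary memo, the status update, the follow-up, the budget email, the reply from legal, the kickoff note, the agenda

The constraints fix every adjacent pair, so only one ordering works:
the out-of-office reply → the approval → the vendor quote → the calendar invite → the summary memo → the status update → the follow-up → the budget email → the reply from legal → the kickoff note → the agenda.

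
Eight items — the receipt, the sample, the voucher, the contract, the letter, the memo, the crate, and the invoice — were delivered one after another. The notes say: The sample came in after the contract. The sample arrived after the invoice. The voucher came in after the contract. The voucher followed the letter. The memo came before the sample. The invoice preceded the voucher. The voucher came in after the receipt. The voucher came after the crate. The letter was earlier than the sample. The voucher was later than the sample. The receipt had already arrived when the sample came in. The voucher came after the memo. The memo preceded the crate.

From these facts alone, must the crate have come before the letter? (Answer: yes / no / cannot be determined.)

cannot be determined

No chain of stated constraints runs from the crate to the letter, and none runs from the letter to the crate either.
So the relative order of the crate and the letter is not fixed by the given facts.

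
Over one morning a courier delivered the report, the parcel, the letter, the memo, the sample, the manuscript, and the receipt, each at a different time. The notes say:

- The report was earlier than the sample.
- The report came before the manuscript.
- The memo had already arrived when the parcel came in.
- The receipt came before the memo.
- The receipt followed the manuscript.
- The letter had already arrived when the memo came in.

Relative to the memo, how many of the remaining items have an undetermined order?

1

Forced before the memo: the letter, the manuscript, the receipt, and the report; forced after the memo: the parcel.
That leaves the sample with no forced order relative to the memo — 1.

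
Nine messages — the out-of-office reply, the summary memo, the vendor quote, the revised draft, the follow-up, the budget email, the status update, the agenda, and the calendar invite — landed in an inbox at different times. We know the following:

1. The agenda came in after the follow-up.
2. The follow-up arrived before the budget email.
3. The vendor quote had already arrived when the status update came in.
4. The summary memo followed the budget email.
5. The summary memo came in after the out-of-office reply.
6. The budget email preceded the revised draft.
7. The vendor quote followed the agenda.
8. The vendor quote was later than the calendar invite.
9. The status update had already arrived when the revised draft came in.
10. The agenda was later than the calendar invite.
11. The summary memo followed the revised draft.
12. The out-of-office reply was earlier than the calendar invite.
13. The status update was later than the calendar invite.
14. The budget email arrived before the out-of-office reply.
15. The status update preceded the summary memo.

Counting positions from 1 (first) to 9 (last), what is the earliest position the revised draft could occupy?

The agenda, the budget email, the calendar invite, the follow-up, the out-of-office reply, the status update, and the vendor quote must all come before the revised draft — 7 forced predecessors.
Nothing else is forced ahead of the revised draft, so its earliest slot is position 7 + 1 = 8.

8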